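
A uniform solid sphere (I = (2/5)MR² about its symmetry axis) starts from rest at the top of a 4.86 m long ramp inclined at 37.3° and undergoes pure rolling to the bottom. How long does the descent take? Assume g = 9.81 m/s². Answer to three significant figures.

With I = (2/5)MR², the ratio k = I/(MR²) is 0.4.
Newton's second law down the slope: Mg sinθ − f = Ma. The torque equation fR = Iα (with α = a/R) gives f = kMa.
Hence a = g sinθ/(1+k) = 9.81×sin37.3°/1.4 = 4.246 m/s².
Starting from rest, L = ½at², so t = √(2L/a) = √(2×4.86/4.246) ≈ 1.51 s.

t ≈ 1.51 s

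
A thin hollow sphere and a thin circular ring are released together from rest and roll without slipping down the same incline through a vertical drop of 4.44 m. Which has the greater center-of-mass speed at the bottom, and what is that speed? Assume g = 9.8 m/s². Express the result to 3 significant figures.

For rolling without slipping, Mgh = ½(1+k)Mv² where k = I/(MR²), so v = √(2gh/(1+k)).
Thin hollow sphere: k = 2/3, giving v = √(2×9.8×4.44/1.667) = 7.226 m/s.
Thin circular ring: k = 1, giving v = √(2×9.8×4.44/2) = 6.596 m/s.
The smaller k wins: the thin hollow sphere, at ≈ 7.23 m/s.

the thin hollow sphere, at v ≈ 7.23 m/s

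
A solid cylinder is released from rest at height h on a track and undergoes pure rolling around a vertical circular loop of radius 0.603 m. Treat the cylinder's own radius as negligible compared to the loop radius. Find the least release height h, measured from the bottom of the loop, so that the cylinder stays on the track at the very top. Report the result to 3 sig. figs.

h_min ≈ 1.66 m

The moment of inertia is (1/2)MR², giving k ≡ I/(MR²) = 0.5.
At the top of the loop, the minimum-contact condition is Mg = Mv_top²/r, so v_top² = gr.
With ω = v/R, the kinetic energy at speed v is ½(1+k)Mv² = (3/4)Mv².
Energy conservation from release (height h) to the top (height 2r): Mgh = Mg(2r) + (3/4)M·gr.
Thus h_min = 2r + (1+k)r/2 = r(2 + 1.5/2) = 0.603 × 2.75 ≈ 1.66 m.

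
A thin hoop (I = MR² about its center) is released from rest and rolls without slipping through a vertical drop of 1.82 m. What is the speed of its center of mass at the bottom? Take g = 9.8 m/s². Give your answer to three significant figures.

Here I = MR², so the shape factor k = I/(MR²) = 1.
The rolling condition ω = v/R makes the rotational term ½I(v/R)² = ½kMv², so KE_total = ½(1+k)Mv² = Mv².
Setting Mgh = Mv² gives v = √(2gh/(1+k)) = √(2·9.8·1.82/2) ≈ 4.22 m/s.

v ≈ 4.22 m/s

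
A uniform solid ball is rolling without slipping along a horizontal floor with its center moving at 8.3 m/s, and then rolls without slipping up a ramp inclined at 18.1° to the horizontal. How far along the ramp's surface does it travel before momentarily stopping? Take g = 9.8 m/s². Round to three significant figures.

Here I = (2/5)MR², so the shape factor k = I/(MR²) = 0.4.
Rolling without slipping gives ω = v/R, so the total kinetic energy is ½Mv² + ½Iω² = ½(1+k)Mv² = (7/10)Mv².
Setting this equal to Mgh gives the vertical rise h = (1+k)v₀²/(2g) = 1.4×8.3²/(2×9.8) = 4.921 m.
Along the incline, d = h/sinθ = 4.921/sin18.1° ≈ 15.8 m.

d ≈ 15.8 m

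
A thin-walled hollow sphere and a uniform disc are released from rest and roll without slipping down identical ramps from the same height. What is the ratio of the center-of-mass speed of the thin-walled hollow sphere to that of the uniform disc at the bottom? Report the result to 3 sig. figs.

Each satisfies Mgh = ½(1+k)Mv² with k = I/(MR²), so v ∝ 1/√(1+k).
For the thin-walled hollow sphere k = 2/3; for the uniform disc k = 0.5.
v₁/v₂ = √((1+k₂)/(1+k₁)) = √(1.5/1.667) ≈ 0.949.

v_ratio ≈ 0.949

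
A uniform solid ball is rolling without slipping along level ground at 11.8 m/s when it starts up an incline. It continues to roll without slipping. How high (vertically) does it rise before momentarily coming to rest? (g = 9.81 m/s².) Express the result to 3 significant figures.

h ≈ 9.94 m

With I = (2/5)MR², the ratio k = I/(MR²) is 0.4.
Rolling without slipping gives ω = v/R, so the total kinetic energy is ½Mv² + ½Iω² = ½(1+k)Mv² = (7/10)Mv².
At the top the kinetic energy is zero, so (7/10)Mv₀² = Mgh.
Thus h = (1+k)v₀²/(2g) = 1.4 × 11.8² / (2 × 9.81) ≈ 9.94 m.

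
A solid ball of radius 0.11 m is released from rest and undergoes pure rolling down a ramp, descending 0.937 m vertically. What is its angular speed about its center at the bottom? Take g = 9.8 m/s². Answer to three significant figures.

Here I = (2/5)MR², so the shape factor k = I/(MR²) = 0.4.
Since it rolls without slipping, ω = v/R and KE = ½Mv² + ½Iω² = ½(1+k)Mv² = (7/10)Mv².
Energy conservation Mgh = ½(1+k)Mv² gives v = √(2gh/(1+k)) = √(2 × 9.8 × 0.937 / 1.4) = 3.622 m/s.
Then ω = v/R = 3.622 / 0.11 ≈ 32.9 rad/s.

ω ≈ 32.9 rad/s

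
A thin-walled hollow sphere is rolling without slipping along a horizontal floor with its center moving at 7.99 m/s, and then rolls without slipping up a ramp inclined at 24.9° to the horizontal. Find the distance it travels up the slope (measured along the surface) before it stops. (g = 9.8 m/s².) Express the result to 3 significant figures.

With I = (2/3)MR², the ratio k = I/(MR²) is 2/3.
The rolling condition ω = v/R makes the rotational term ½I(v/R)² = ½kMv², so KE_total = ½(1+k)Mv² = (5/6)Mv².
Setting this equal to Mgh gives the vertical rise h = (1+k)v₀²/(2g) = 1.667×7.99²/(2×9.8) = 5.429 m.
The distance along the slope is d = h/sinθ = 5.429/sin24.9° ≈ 12.9 m.

d ≈ 12.9 m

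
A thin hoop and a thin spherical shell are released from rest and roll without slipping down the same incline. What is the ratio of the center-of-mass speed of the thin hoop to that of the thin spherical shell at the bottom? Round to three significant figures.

Each satisfies Mgh = ½(1+k)Mv² with k = I/(MR²), so v ∝ 1/√(1+k).
For the thin hoop k = 1; for the thin spherical shell k = 2/3.
v₁/v₂ = √((1+k₂)/(1+k₁)) = √(1.667/2) ≈ 0.913.

v_ratio ≈ 0.913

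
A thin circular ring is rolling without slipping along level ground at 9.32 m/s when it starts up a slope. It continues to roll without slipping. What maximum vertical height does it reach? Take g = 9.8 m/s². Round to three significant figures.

The moment of inertia is MR², giving k ≡ I/(MR²) = 1.
The rolling condition ω = v/R makes the rotational term ½I(v/R)² = ½kMv², so KE_total = ½(1+k)Mv² = Mv².
All of this converts to potential energy at the highest point: Mv₀² = Mgh.
Thus h = (1+k)v₀²/(2g) = 2 × 9.32² / (2 × 9.8) ≈ 8.86 m.

h ≈ 8.86 m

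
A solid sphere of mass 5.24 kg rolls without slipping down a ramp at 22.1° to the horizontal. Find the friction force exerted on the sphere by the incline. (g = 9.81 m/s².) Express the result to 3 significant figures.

For this body I = (2/5)MR², i.e. k = I/(MR²) = 0.4.
Along the incline Mg sinθ − f = Ma, and torque about the center fR = Iα = kMR²(a/R) gives f = kMa.
Combining, a = g sinθ/(1+k) and f = kMa = kMg sinθ/(1+k).
f = 0.4 × 5.24 × 9.81 × sin22.1° / 1.4 ≈ 5.53 N.

f ≈ 5.53 N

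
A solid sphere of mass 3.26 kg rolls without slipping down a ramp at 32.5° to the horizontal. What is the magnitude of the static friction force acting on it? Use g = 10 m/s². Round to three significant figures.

The moment of inertia is (2/5)MR², giving k ≡ I/(MR²) = 0.4.
Translational: Mg sinθ − f = Ma. Rotational about the CM: fR = Iα = kMRa, so f = kMa.
Combining, a = g sinθ/(1+k) and f = kMa = kMg sinθ/(1+k).
f = 0.4 × 3.26 × 10 × sin32.5° / 1.4 ≈ 5.00 N.

f ≈ 5.00 N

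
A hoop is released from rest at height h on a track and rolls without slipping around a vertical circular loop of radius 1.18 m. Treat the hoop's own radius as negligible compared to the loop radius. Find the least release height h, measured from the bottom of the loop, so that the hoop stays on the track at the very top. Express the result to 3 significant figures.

h_min ≈ 3.54 m

The moment of inertia is MR², giving k ≡ I/(MR²) = 1.
At the top, contact is just lost when gravity alone supplies the centripetal force: Mg = Mv_top²/r, i.e. v_top² = gr.
With ω = v/R, the kinetic energy at speed v is ½(1+k)Mv² = Mv².
Energy conservation from release (height h) to the top (height 2r): Mgh = Mg(2r) + M·gr.
Thus h_min = 2r + (1+k)r/2 = r(2 + 2/2) = 1.18 × 3 ≈ 3.54 m.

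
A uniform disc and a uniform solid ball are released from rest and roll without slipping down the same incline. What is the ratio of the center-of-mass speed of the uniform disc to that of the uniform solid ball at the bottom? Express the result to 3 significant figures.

v_ratio ≈ 0.966

Each satisfies Mgh = ½(1+k)Mv² with k = I/(MR²), so v ∝ 1/√(1+k).
For the uniform disc k = 0.5; for the uniform solid ball k = 0.4.
v₁/v₂ = √((1+k₂)/(1+k₁)) = √(1.4/1.5) ≈ 0.966.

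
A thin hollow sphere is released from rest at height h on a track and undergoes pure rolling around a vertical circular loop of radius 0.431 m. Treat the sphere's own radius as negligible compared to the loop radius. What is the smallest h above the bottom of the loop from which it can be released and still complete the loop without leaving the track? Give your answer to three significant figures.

The moment of inertia is (2/3)MR², giving k ≡ I/(MR²) = 2/3.
At the top, contact is just lost when gravity alone supplies the centripetal force: Mg = Mv_top²/r, i.e. v_top² = gr.
With ω = v/R, the kinetic energy at speed v is ½(1+k)Mv² = (5/6)Mv².
Energy conservation from release (height h) to the top (height 2r): Mgh = Mg(2r) + (5/6)M·gr.
Thus h_min = 2r + (1+k)r/2 = r(2 + 1.667/2) = 0.431 × 2.833 ≈ 1.22 m.

h_min ≈ 1.22 m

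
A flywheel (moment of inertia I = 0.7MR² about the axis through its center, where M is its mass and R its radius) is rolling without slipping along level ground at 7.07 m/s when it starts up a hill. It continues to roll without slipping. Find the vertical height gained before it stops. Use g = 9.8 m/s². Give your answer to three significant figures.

With I = 0.7MR², the ratio k = I/(MR²) is 0.7.
Pure rolling means v = ωR; then KE = ½Mv² + ½I(v/R)² = ½(1+k)Mv² = (17/20)Mv².
At the top the kinetic energy is zero, so (17/20)Mv₀² = Mgh.
Thus h = (1+k)v₀²/(2g) = 1.7 × 7.07² / (2 × 9.8) ≈ 4.34 m.

h ≈ 4.34 m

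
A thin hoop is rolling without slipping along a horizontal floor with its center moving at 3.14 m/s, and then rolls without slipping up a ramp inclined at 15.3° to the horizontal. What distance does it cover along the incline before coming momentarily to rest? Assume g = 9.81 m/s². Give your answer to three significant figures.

Here I = MR², so the shape factor k = I/(MR²) = 1.
The rolling condition ω = v/R makes the rotational term ½I(v/R)² = ½kMv², so KE_total = ½(1+k)Mv² = Mv².
Setting this equal to Mgh gives the vertical rise h = (1+k)v₀²/(2g) = 2×3.14²/(2×9.81) = 1.005 m.
The distance along the slope is d = h/sinθ = 1.005/sin15.3° ≈ 3.81 m.

d ≈ 3.81 m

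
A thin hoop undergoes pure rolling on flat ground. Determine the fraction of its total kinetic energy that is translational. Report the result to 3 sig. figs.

fraction ≈ 0.500

With I = MR², the ratio k = I/(MR²) is 1.
Since ω = v/R, the translational part is ½Mv² and the rotational part is ½I(v/R)² = ½kMv²; the total is ½(1+k)Mv².
The translational fraction is therefore 1/(1+k) = 1/2 ≈ 0.500.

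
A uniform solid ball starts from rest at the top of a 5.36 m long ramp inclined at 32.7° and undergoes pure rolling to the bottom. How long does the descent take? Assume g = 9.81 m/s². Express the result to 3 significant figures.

t ≈ 1.68 s

The moment of inertia is (2/5)MR², giving k ≡ I/(MR²) = 0.4.
Newton's second law down the slope: Mg sinθ − f = Ma. The torque equation fR = Iα (with α = a/R) gives f = kMa.
Hence a = g sinθ/(1+k) = 9.81×sin32.7°/1.4 = 3.786 m/s².
With constant a from rest, t = √(2L/a) = √(2·5.36/3.786) ≈ 1.68 s.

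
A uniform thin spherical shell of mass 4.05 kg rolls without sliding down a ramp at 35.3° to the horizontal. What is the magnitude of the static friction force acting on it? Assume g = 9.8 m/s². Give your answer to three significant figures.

f ≈ 9.17 N

For this body I = (2/3)MR², i.e. k = I/(MR²) = 2/3.
Translational: Mg sinθ − f = Ma. Rotational about the CM: fR = Iα = kMRa, so f = kMa.
Combining, a = g sinθ/(1+k) and f = kMa = kMg sinθ/(1+k).
f = (2/3) × 4.05 × 9.8 × sin35.3° / 1.667 ≈ 9.17 N.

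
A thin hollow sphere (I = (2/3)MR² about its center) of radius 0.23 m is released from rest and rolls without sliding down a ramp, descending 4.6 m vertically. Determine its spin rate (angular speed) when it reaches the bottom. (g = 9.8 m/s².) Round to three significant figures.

With I = (2/3)MR², the ratio k = I/(MR²) is 2/3.
Since it rolls without slipping, ω = v/R and KE = ½Mv² + ½Iω² = ½(1+k)Mv² = (5/6)Mv².
Energy conservation Mgh = ½(1+k)Mv² gives v = √(2gh/(1+k)) = √(2 × 9.8 × 4.6 / 1.667) = 7.355 m/s.
The angular speed follows from ω = v/R = 7.355/0.23 ≈ 32.0 rad/s.

ω ≈ 32.0 rad/s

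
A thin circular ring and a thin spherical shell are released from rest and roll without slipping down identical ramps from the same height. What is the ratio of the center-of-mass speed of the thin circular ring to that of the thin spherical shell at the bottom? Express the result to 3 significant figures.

Each satisfies Mgh = ½(1+k)Mv² with k = I/(MR²), so v ∝ 1/√(1+k).
For the thin circular ring k = 1; for the thin spherical shell k = 2/3.
v₁/v₂ = √((1+k₂)/(1+k₁)) = √(1.667/2) ≈ 0.913.

v_ratio ≈ 0.913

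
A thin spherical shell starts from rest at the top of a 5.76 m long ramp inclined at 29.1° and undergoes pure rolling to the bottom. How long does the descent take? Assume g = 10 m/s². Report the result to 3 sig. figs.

t ≈ 1.99 s

Here I = (2/3)MR², so the shape factor k = I/(MR²) = 2/3.
Along the incline Mg sinθ − f = Ma, and torque about the center fR = Iα = kMR²(a/R) gives f = kMa.
Hence a = g sinθ/(1+k) = 10×sin29.1°/1.667 = 2.918 m/s².
With constant a from rest, t = √(2L/a) = √(2·5.76/2.918) ≈ 1.99 s.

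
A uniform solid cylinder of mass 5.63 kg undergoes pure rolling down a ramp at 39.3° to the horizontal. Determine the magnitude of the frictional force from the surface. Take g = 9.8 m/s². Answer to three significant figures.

f ≈ 11.6 N

For this body I = (1/2)MR², i.e. k = I/(MR²) = 0.5.
Translational: Mg sinθ − f = Ma. Rotational about the CM: fR = Iα = kMRa, so f = kMa.
Combining, a = g sinθ/(1+k) and f = kMa = kMg sinθ/(1+k).
f = 0.5 × 5.63 × 9.8 × sin39.3° / 1.5 ≈ 11.6 N.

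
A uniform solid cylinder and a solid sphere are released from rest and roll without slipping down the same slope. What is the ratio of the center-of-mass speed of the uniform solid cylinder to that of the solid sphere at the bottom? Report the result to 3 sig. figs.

v_ratio ≈ 0.966

Each satisfies Mgh = ½(1+k)Mv² with k = I/(MR²), so v ∝ 1/√(1+k).
For the uniform solid cylinder k = 0.5; for the solid sphere k = 0.4.
v₁/v₂ = √((1+k₂)/(1+k₁)) = √(1.4/1.5) ≈ 0.966.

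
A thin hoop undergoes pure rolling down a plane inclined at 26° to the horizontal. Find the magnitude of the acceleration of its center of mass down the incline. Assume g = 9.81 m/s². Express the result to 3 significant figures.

a ≈ 2.15 m/s²

Here I = MR², so the shape factor k = I/(MR²) = 1.
Along the incline Mg sinθ − f = Ma, and torque about the center fR = Iα = kMR²(a/R) gives f = kMa.
Eliminating f: Mg sinθ = (1+k)Ma, so a = g sinθ/(1+k) = 9.81 × sin26° / 2 ≈ 2.15 m/s².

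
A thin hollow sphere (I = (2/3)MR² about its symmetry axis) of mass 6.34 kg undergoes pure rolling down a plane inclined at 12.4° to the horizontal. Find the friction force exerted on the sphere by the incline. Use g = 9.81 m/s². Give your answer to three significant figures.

The moment of inertia is (2/3)MR², giving k ≡ I/(MR²) = 2/3.
Newton's second law down the slope: Mg sinθ − f = Ma. The torque equation fR = Iα (with α = a/R) gives f = kMa.
Combining, a = g sinθ/(1+k) and f = kMa = kMg sinθ/(1+k).
f = (2/3) × 6.34 × 9.81 × sin12.4° / 1.667 ≈ 5.34 N.

f ≈ 5.34 N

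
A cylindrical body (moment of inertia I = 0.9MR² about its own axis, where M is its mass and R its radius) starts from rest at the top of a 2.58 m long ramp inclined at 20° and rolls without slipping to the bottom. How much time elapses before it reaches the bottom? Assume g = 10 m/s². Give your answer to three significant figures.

Here I = 0.9MR², so the shape factor k = I/(MR²) = 0.9.
Along the incline Mg sinθ − f = Ma, and torque about the center fR = Iα = kMR²(a/R) gives f = kMa.
Hence a = g sinθ/(1+k) = 10×sin20°/1.9 = 1.8 m/s².
Starting from rest, L = ½at², so t = √(2L/a) = √(2×2.58/1.8) ≈ 1.69 s.

t ≈ 1.69 s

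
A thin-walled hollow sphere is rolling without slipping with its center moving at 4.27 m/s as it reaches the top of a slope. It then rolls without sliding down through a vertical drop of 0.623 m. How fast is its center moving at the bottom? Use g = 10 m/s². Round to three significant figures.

v ≈ 5.07 m/s

With I = (2/3)MR², the ratio k = I/(MR²) is 2/3.
The rolling condition ω = v/R makes the rotational term ½I(v/R)² = ½kMv², so KE_total = ½(1+k)Mv² = (5/6)Mv².
Conserving energy between top and bottom: (5/6)Mv² = (5/6)Mv₀² + Mgh, hence v² = v₀² + 2gh/(1+k).
v = √(4.27² + 2×10×0.623/1.667) = √25.71 ≈ 5.07 m/s.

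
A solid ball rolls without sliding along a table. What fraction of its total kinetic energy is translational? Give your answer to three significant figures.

fraction ≈ 0.714

With I = (2/5)MR², the ratio k = I/(MR²) is 0.4.
Since ω = v/R, the translational part is ½Mv² and the rotational part is ½I(v/R)² = ½kMv²; the total is ½(1+k)Mv².
The translational fraction is therefore 1/(1+k) = 1/1.4 ≈ 0.714.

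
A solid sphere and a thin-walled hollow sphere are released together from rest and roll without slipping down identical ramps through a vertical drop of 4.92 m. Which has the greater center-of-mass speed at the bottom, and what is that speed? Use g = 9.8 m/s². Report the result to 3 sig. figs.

the solid sphere, at v ≈ 8.30 m/s

For rolling without slipping, Mgh = ½(1+k)Mv² where k = I/(MR²), so v = √(2gh/(1+k)).
Solid sphere: k = 0.4, giving v = √(2×9.8×4.92/1.4) = 8.299 m/s.
Thin-walled hollow sphere: k = 2/3, giving v = √(2×9.8×4.92/1.667) = 7.607 m/s.
The smaller k wins: the solid sphere, at ≈ 8.30 m/s.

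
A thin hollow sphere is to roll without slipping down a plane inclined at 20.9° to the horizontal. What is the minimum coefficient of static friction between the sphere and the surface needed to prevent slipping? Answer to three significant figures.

μ_min ≈ 0.153

For this body I = (2/3)MR², i.e. k = I/(MR²) = 2/3.
Along the incline Mg sinθ − f = Ma, and torque about the center fR = Iα = kMR²(a/R) gives f = kMa.
These give a = g sinθ/(1+k) and the required friction f = kMg sinθ/(1+k).
With N = Mg cosθ, the no-slip condition f ≤ μN gives μ_min = f/N = k tanθ/(1+k).
μ_min = (2/3) × tan20.9° / 1.667 ≈ 0.153.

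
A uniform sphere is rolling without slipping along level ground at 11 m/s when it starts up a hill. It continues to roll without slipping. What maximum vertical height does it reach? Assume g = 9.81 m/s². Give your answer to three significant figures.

h ≈ 8.63 m

For this body I = (2/5)MR², i.e. k = I/(MR²) = 0.4.
Since it rolls without slipping, ω = v/R and KE = ½Mv² + ½Iω² = ½(1+k)Mv² = (7/10)Mv².
At the top the kinetic energy is zero, so (7/10)Mv₀² = Mgh.
Thus h = (1+k)v₀²/(2g) = 1.4 × 11² / (2 × 9.81) ≈ 8.63 m.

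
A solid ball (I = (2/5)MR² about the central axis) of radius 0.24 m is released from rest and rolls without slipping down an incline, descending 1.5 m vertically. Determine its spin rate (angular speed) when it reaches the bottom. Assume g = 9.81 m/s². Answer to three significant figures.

ω ≈ 19.1 rad/s

With I = (2/5)MR², the ratio k = I/(MR²) is 0.4.
Rolling without slipping gives ω = v/R, so the total kinetic energy is ½Mv² + ½Iω² = ½(1+k)Mv² = (7/10)Mv².
Energy conservation Mgh = ½(1+k)Mv² gives v = √(2gh/(1+k)) = √(2 × 9.81 × 1.5 / 1.4) = 4.585 m/s.
Then ω = v/R = 4.585 / 0.24 ≈ 19.1 rad/s.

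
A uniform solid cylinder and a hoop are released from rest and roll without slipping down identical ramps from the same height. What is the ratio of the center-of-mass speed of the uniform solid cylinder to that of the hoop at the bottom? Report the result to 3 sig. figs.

Each satisfies Mgh = ½(1+k)Mv² with k = I/(MR²), so v ∝ 1/√(1+k).
For the uniform solid cylinder k = 0.5; for the hoop k = 1.
v₁/v₂ = √((1+k₂)/(1+k₁)) = √(2/1.5) ≈ 1.15.

v_ratio ≈ 1.15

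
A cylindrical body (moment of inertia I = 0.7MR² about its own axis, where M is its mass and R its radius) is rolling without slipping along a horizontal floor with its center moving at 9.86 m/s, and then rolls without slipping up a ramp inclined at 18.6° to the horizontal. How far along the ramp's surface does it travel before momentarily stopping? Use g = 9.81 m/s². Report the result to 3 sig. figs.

For this body I = 0.7MR², i.e. k = I/(MR²) = 0.7.
Since it rolls without slipping, ω = v/R and KE = ½Mv² + ½Iω² = ½(1+k)Mv² = (17/20)Mv².
Setting this equal to Mgh gives the vertical rise h = (1+k)v₀²/(2g) = 1.7×9.86²/(2×9.81) = 8.424 m.
Along the incline, d = h/sinθ = 8.424/sin18.6° ≈ 26.4 m.

d ≈ 26.4 m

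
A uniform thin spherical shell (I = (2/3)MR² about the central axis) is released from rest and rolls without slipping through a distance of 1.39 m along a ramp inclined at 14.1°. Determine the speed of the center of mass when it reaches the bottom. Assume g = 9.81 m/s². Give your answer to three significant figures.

Here I = (2/3)MR², so the shape factor k = I/(MR²) = 2/3.
Rolling without slipping gives ω = v/R, so the total kinetic energy is ½Mv² + ½Iω² = ½(1+k)Mv² = (5/6)Mv².
The vertical drop is h = L sinθ = 1.39 × sin14.1° = 0.3386 m.
Energy conservation: Mgh = (5/6)Mv², so v = √(2gh/(1+k)) = √(2 × 9.81 × 0.3386 / 1.667) ≈ 2.00 m/s.

v ≈ 2.00 m/s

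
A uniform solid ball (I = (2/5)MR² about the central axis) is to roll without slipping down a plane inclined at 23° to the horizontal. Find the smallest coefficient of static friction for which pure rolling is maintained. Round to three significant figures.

μ_min ≈ 0.121

With I = (2/5)MR², the ratio k = I/(MR²) is 0.4.
Along the incline Mg sinθ − f = Ma, and torque about the center fR = Iα = kMR²(a/R) gives f = kMa.
These give a = g sinθ/(1+k) and the required friction f = kMg sinθ/(1+k).
The normal force is N = Mg cosθ, so μ_min = f/N = k tanθ/(1+k).
μ_min = 0.4 × tan23° / 1.4 ≈ 0.121.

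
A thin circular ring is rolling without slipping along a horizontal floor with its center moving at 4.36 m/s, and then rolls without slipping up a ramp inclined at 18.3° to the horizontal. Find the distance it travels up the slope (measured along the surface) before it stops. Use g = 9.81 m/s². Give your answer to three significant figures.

d ≈ 6.17 m

The moment of inertia is MR², giving k ≡ I/(MR²) = 1.
Since it rolls without slipping, ω = v/R and KE = ½Mv² + ½Iω² = ½(1+k)Mv² = Mv².
Setting this equal to Mgh gives the vertical rise h = (1+k)v₀²/(2g) = 2×4.36²/(2×9.81) = 1.938 m.
The distance along the slope is d = h/sinθ = 1.938/sin18.3° ≈ 6.17 m.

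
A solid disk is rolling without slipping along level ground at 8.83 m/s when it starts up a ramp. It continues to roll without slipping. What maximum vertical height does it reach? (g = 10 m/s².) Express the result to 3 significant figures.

h ≈ 5.85 m

Here I = (1/2)MR², so the shape factor k = I/(MR²) = 0.5.
Pure rolling means v = ωR; then KE = ½Mv² + ½I(v/R)² = ½(1+k)Mv² = (3/4)Mv².
All of this converts to potential energy at the highest point: (3/4)Mv₀² = Mgh.
Thus h = (1+k)v₀²/(2g) = 1.5 × 8.83² / (2 × 10) ≈ 5.85 m.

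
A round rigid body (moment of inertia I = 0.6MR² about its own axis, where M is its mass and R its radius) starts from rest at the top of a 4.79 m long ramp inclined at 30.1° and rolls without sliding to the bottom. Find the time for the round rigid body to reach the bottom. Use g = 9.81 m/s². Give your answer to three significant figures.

For this body I = 0.6MR², i.e. k = I/(MR²) = 0.6.
Along the incline Mg sinθ − f = Ma, and torque about the center fR = Iα = kMR²(a/R) gives f = kMa.
Hence a = g sinθ/(1+k) = 9.81×sin30.1°/1.6 = 3.075 m/s².
Starting from rest, L = ½at², so t = √(2L/a) = √(2×4.79/3.075) ≈ 1.77 s.

t ≈ 1.77 s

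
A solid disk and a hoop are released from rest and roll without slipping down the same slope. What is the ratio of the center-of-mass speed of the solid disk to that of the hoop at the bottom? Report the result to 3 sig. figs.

v_ratio ≈ 1.15

Each satisfies Mgh = ½(1+k)Mv² with k = I/(MR²), so v ∝ 1/√(1+k).
For the solid disk k = 0.5; for the hoop k = 1.
v₁/v₂ = √((1+k₂)/(1+k₁)) = √(2/1.5) ≈ 1.15.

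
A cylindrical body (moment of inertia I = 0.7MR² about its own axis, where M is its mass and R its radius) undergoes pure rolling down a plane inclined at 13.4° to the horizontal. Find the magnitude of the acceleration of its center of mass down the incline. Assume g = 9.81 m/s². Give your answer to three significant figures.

Here I = 0.7MR², so the shape factor k = I/(MR²) = 0.7.
Along the incline Mg sinθ − f = Ma, and torque about the center fR = Iα = kMR²(a/R) gives f = kMa.
Eliminating f: Mg sinθ = (1+k)Ma, so a = g sinθ/(1+k) = 9.81 × sin13.4° / 1.7 ≈ 1.34 m/s².

a ≈ 1.34 m/s²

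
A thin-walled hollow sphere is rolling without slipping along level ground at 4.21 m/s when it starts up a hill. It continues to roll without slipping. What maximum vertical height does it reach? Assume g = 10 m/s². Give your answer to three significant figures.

h ≈ 1.48 m

For this body I = (2/3)MR², i.e. k = I/(MR²) = 2/3.
The rolling condition ω = v/R makes the rotational term ½I(v/R)² = ½kMv², so KE_total = ½(1+k)Mv² = (5/6)Mv².
At the top the kinetic energy is zero, so (5/6)Mv₀² = Mgh.
Thus h = (1+k)v₀²/(2g) = 1.667 × 4.21² / (2 × 10) ≈ 1.48 m.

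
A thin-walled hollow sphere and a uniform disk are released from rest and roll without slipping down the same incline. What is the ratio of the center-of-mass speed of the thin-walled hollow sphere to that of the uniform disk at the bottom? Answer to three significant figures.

Each satisfies Mgh = ½(1+k)Mv² with k = I/(MR²), so v ∝ 1/√(1+k).
For the thin-walled hollow sphere k = 2/3; for the uniform disk k = 0.5.
v₁/v₂ = √((1+k₂)/(1+k₁)) = √(1.5/1.667) ≈ 0.949.

v_ratio ≈ 0.949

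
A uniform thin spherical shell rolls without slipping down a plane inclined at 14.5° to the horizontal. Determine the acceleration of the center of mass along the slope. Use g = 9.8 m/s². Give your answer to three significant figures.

a ≈ 1.47 m/s²

With I = (2/3)MR², the ratio k = I/(MR²) is 2/3.
Newton's second law down the slope: Mg sinθ − f = Ma. The torque equation fR = Iα (with α = a/R) gives f = kMa.
Eliminating f: Mg sinθ = (1+k)Ma, so a = g sinθ/(1+k) = 9.8 × sin14.5° / 1.667 ≈ 1.47 m/s².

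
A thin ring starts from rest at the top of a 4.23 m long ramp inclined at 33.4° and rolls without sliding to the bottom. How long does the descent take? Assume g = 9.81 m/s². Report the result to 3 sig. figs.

t ≈ 1.77 s

With I = MR², the ratio k = I/(MR²) is 1.
Newton's second law down the slope: Mg sinθ − f = Ma. The torque equation fR = Iα (with α = a/R) gives f = kMa.
Hence a = g sinθ/(1+k) = 9.81×sin33.4°/2 = 2.7 m/s².
With constant a from rest, t = √(2L/a) = √(2·4.23/2.7) ≈ 1.77 s.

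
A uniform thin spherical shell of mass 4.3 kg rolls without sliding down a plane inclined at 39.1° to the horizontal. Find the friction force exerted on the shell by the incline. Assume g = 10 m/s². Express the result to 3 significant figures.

With I = (2/3)MR², the ratio k = I/(MR²) is 2/3.
Translational: Mg sinθ − f = Ma. Rotational about the CM: fR = Iα = kMRa, so f = kMa.
Combining, a = g sinθ/(1+k) and f = kMa = kMg sinθ/(1+k).
f = (2/3) × 4.3 × 10 × sin39.1° / 1.667 ≈ 10.8 N.

f ≈ 10.8 N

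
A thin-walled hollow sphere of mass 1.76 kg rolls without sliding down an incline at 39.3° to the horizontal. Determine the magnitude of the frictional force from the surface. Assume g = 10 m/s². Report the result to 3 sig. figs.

f ≈ 4.46 N

Here I = (2/3)MR², so the shape factor k = I/(MR²) = 2/3.
Translational: Mg sinθ − f = Ma. Rotational about the CM: fR = Iα = kMRa, so f = kMa.
Combining, a = g sinθ/(1+k) and f = kMa = kMg sinθ/(1+k).
f = (2/3) × 1.76 × 10 × sin39.3° / 1.667 ≈ 4.46 N.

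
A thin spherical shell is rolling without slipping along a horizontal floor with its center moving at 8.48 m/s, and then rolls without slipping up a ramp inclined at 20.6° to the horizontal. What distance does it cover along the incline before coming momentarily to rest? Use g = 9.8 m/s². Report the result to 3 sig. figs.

For this body I = (2/3)MR², i.e. k = I/(MR²) = 2/3.
Rolling without slipping gives ω = v/R, so the total kinetic energy is ½Mv² + ½Iω² = ½(1+k)Mv² = (5/6)Mv².
Setting this equal to Mgh gives the vertical rise h = (1+k)v₀²/(2g) = 1.667×8.48²/(2×9.8) = 6.115 m.
The distance along the slope is d = h/sinθ = 6.115/sin20.6° ≈ 17.4 m.

d ≈ 17.4 m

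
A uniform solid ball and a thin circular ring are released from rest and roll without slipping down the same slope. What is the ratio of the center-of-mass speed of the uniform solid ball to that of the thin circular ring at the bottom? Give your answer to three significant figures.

v_ratio ≈ 1.20

Each satisfies Mgh = ½(1+k)Mv² with k = I/(MR²), so v ∝ 1/√(1+k).
For the uniform solid ball k = 0.4; for the thin circular ring k = 1.
v₁/v₂ = √((1+k₂)/(1+k₁)) = √(2/1.4) ≈ 1.20.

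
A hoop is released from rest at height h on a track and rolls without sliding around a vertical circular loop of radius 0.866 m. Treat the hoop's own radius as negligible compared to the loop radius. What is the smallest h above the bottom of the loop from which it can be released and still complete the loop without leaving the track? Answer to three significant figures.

With I = MR², the ratio k = I/(MR²) is 1.
At the top, contact is just lost when gravity alone supplies the centripetal force: Mg = Mv_top²/r, i.e. v_top² = gr.
With ω = v/R, the kinetic energy at speed v is ½(1+k)Mv² = Mv².
Energy conservation from release (height h) to the top (height 2r): Mgh = Mg(2r) + M·gr.
Thus h_min = 2r + (1+k)r/2 = r(2 + 2/2) = 0.866 × 3 ≈ 2.60 m.

h_min ≈ 2.60 m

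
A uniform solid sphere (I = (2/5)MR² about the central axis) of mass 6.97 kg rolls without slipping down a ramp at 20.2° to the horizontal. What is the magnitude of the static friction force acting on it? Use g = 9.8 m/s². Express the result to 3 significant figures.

Here I = (2/5)MR², so the shape factor k = I/(MR²) = 0.4.
Along the incline Mg sinθ − f = Ma, and torque about the center fR = Iα = kMR²(a/R) gives f = kMa.
Combining, a = g sinθ/(1+k) and f = kMa = kMg sinθ/(1+k).
f = 0.4 × 6.97 × 9.8 × sin20.2° / 1.4 ≈ 6.74 N.

f ≈ 6.74 N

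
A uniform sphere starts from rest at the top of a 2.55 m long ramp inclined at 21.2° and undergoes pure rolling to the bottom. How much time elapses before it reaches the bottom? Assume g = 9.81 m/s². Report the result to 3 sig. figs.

The moment of inertia is (2/5)MR², giving k ≡ I/(MR²) = 0.4.
Along the incline Mg sinθ − f = Ma, and torque about the center fR = Iα = kMR²(a/R) gives f = kMa.
Hence a = g sinθ/(1+k) = 9.81×sin21.2°/1.4 = 2.534 m/s².
With constant a from rest, t = √(2L/a) = √(2·2.55/2.534) ≈ 1.42 s.

t ≈ 1.42 s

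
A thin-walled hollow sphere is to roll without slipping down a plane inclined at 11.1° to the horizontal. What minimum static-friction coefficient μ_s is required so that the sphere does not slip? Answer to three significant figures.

μ_min ≈ 0.0785

For this body I = (2/3)MR², i.e. k = I/(MR²) = 2/3.
Newton's second law down the slope: Mg sinθ − f = Ma. The torque equation fR = Iα (with α = a/R) gives f = kMa.
These give a = g sinθ/(1+k) and the required friction f = kMg sinθ/(1+k).
The normal force is N = Mg cosθ, so μ_min = f/N = k tanθ/(1+k).
μ_min = (2/3) × tan11.1° / 1.667 ≈ 0.0785.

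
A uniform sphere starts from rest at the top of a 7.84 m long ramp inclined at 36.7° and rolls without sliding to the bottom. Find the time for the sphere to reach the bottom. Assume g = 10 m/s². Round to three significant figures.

t ≈ 1.92 s

Here I = (2/5)MR², so the shape factor k = I/(MR²) = 0.4.
Translational: Mg sinθ − f = Ma. Rotational about the CM: fR = Iα = kMRa, so f = kMa.
Hence a = g sinθ/(1+k) = 10×sin36.7°/1.4 = 4.269 m/s².
With constant a from rest, t = √(2L/a) = √(2·7.84/4.269) ≈ 1.92 s.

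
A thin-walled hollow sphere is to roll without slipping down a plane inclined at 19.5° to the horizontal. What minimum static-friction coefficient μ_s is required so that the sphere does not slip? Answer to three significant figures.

μ_min ≈ 0.142

For this body I = (2/3)MR², i.e. k = I/(MR²) = 2/3.
Along the incline Mg sinθ − f = Ma, and torque about the center fR = Iα = kMR²(a/R) gives f = kMa.
These give a = g sinθ/(1+k) and the required friction f = kMg sinθ/(1+k).
The normal force is N = Mg cosθ, so μ_min = f/N = k tanθ/(1+k).
μ_min = (2/3) × tan19.5° / 1.667 ≈ 0.142.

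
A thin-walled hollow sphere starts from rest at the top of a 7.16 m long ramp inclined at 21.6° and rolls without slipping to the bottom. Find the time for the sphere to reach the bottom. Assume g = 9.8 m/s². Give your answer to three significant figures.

t ≈ 2.57 s

With I = (2/3)MR², the ratio k = I/(MR²) is 2/3.
Along the incline Mg sinθ − f = Ma, and torque about the center fR = Iα = kMR²(a/R) gives f = kMa.
Hence a = g sinθ/(1+k) = 9.8×sin21.6°/1.667 = 2.165 m/s².
With constant a from rest, t = √(2L/a) = √(2·7.16/2.165) ≈ 2.57 s.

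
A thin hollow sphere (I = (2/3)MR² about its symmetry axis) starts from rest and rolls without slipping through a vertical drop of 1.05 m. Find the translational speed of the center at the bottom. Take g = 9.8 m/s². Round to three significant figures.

v ≈ 3.51 m/s

With I = (2/3)MR², the ratio k = I/(MR²) is 2/3.
The rolling condition ω = v/R makes the rotational term ½I(v/R)² = ½kMv², so KE_total = ½(1+k)Mv² = (5/6)Mv².
Setting Mgh = (5/6)Mv² gives v = √(2gh/(1+k)) = √(2·9.8·1.05/1.667) ≈ 3.51 m/s.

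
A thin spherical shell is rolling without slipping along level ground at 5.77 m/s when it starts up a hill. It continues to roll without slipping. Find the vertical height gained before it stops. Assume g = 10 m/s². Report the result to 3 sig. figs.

h ≈ 2.77 m

For this body I = (2/3)MR², i.e. k = I/(MR²) = 2/3.
The rolling condition ω = v/R makes the rotational term ½I(v/R)² = ½kMv², so KE_total = ½(1+k)Mv² = (5/6)Mv².
All of this converts to potential energy at the highest point: (5/6)Mv₀² = Mgh.
Thus h = (1+k)v₀²/(2g) = 1.667 × 5.77² / (2 × 10) ≈ 2.77 m.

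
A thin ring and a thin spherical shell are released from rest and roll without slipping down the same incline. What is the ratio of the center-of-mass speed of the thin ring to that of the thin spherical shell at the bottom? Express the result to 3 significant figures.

v_ratio ≈ 0.913

Each satisfies Mgh = ½(1+k)Mv² with k = I/(MR²), so v ∝ 1/√(1+k).
For the thin ring k = 1; for the thin spherical shell k = 2/3.
v₁/v₂ = √((1+k₂)/(1+k₁)) = √(1.667/2) ≈ 0.913.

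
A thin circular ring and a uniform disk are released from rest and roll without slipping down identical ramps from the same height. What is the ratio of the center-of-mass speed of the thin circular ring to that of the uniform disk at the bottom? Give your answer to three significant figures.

v_ratio ≈ 0.866

Each satisfies Mgh = ½(1+k)Mv² with k = I/(MR²), so v ∝ 1/√(1+k).
For the thin circular ring k = 1; for the uniform disk k = 0.5.
v₁/v₂ = √((1+k₂)/(1+k₁)) = √(1.5/2) ≈ 0.866.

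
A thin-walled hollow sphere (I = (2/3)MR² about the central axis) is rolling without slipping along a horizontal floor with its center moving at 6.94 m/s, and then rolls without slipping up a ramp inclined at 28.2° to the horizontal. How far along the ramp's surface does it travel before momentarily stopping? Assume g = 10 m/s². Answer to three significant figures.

d ≈ 8.49 m

The moment of inertia is (2/3)MR², giving k ≡ I/(MR²) = 2/3.
Rolling without slipping gives ω = v/R, so the total kinetic energy is ½Mv² + ½Iω² = ½(1+k)Mv² = (5/6)Mv².
Setting this equal to Mgh gives the vertical rise h = (1+k)v₀²/(2g) = 1.667×6.94²/(2×10) = 4.014 m.
Along the incline, d = h/sinθ = 4.014/sin28.2° ≈ 8.49 m.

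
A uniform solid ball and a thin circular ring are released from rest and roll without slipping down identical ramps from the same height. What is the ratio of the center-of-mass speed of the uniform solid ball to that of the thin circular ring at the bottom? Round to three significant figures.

v_ratio ≈ 1.20

Each satisfies Mgh = ½(1+k)Mv² with k = I/(MR²), so v ∝ 1/√(1+k).
For the uniform solid ball k = 0.4; for the thin circular ring k = 1.
v₁/v₂ = √((1+k₂)/(1+k₁)) = √(2/1.4) ≈ 1.20.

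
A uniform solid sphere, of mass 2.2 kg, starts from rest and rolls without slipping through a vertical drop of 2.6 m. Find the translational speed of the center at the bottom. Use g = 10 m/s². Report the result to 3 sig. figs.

v ≈ 6.09 m/s

The moment of inertia is (2/5)MR², giving k ≡ I/(MR²) = 0.4.
Since it rolls without slipping, ω = v/R and KE = ½Mv² + ½Iω² = ½(1+k)Mv² = (7/10)Mv².
Setting Mgh = (7/10)Mv² gives v = √(2gh/(1+k)) = √(2·10·2.6/1.4) ≈ 6.09 m/s.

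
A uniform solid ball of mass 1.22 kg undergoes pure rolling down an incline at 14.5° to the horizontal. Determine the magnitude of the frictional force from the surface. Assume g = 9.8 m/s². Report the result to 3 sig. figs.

Here I = (2/5)MR², so the shape factor k = I/(MR²) = 0.4.
Along the incline Mg sinθ − f = Ma, and torque about the center fR = Iα = kMR²(a/R) gives f = kMa.
Combining, a = g sinθ/(1+k) and f = kMa = kMg sinθ/(1+k).
f = 0.4 × 1.22 × 9.8 × sin14.5° / 1.4 ≈ 0.855 N.

f ≈ 0.855 N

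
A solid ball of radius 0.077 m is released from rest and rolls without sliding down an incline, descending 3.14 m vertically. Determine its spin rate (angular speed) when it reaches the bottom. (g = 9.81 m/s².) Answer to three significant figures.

ω ≈ 86.2 rad/s

With I = (2/5)MR², the ratio k = I/(MR²) is 0.4.
Rolling without slipping gives ω = v/R, so the total kinetic energy is ½Mv² + ½Iω² = ½(1+k)Mv² = (7/10)Mv².
Energy conservation Mgh = ½(1+k)Mv² gives v = √(2gh/(1+k)) = √(2 × 9.81 × 3.14 / 1.4) = 6.634 m/s.
The angular speed follows from ω = v/R = 6.634/0.077 ≈ 86.2 rad/s.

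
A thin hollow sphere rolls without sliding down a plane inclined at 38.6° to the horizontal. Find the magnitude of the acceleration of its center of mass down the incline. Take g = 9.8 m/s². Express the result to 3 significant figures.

With I = (2/3)MR², the ratio k = I/(MR²) is 2/3.
Along the incline Mg sinθ − f = Ma, and torque about the center fR = Iα = kMR²(a/R) gives f = kMa.
Eliminating f: Mg sinθ = (1+k)Ma, so a = g sinθ/(1+k) = 9.8 × sin38.6° / 1.667 ≈ 3.67 m/s².

a ≈ 3.67 m/s²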